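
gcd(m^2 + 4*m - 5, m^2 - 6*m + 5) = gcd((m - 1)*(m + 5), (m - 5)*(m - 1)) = m - 1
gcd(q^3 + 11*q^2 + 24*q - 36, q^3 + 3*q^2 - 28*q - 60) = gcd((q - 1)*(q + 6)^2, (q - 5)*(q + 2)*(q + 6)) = q + 6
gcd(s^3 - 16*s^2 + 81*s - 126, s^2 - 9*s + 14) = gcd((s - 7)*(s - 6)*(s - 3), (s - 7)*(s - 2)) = s - 7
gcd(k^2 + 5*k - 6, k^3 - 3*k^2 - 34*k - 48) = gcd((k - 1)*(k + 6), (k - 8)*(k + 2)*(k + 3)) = 1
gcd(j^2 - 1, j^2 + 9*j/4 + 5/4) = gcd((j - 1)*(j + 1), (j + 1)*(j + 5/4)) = j + 1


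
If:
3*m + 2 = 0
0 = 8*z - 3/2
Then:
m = -2/3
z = 3/16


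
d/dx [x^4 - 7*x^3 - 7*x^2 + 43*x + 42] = 4*x^3 - 21*x^2 - 14*x + 43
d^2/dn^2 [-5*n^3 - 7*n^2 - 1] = -30*n - 14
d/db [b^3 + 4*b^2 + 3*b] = 3*b^2 + 8*b + 3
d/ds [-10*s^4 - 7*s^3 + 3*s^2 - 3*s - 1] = -40*s^3 - 21*s^2 + 6*s - 3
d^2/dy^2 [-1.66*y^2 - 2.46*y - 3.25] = -3.32000000000000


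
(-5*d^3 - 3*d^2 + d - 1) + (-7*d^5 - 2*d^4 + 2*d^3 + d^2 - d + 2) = -7*d^5 - 2*d^4 - 3*d^3 - 2*d^2 + 1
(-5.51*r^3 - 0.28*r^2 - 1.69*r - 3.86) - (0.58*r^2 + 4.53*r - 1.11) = -5.51*r^3 - 0.86*r^2 - 6.22*r - 2.75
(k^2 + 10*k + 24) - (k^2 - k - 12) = 11*k + 36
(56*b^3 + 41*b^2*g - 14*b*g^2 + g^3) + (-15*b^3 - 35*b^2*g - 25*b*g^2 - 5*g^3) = 41*b^3 + 6*b^2*g - 39*b*g^2 - 4*g^3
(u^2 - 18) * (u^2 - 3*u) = u^4 - 3*u^3 - 18*u^2 + 54*u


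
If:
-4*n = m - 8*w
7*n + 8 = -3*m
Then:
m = -56*w/5 - 32/5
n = 24*w/5 + 8/5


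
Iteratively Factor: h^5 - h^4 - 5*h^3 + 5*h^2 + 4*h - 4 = (h - 2)*(h^4 + h^3 - 3*h^2 - h + 2) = (h - 2)*(h - 1)*(h^3 + 2*h^2 - h - 2) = (h - 2)*(h - 1)*(h + 1)*(h^2 + h - 2) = (h - 2)*(h - 1)*(h + 1)*(h + 2)*(h - 1)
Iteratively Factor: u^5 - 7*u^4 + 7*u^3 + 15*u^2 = (u - 5)*(u^4 - 2*u^3 - 3*u^2) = u*(u - 5)*(u^3 - 2*u^2 - 3*u) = u*(u - 5)*(u - 3)*(u^2 + u) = u^2*(u - 5)*(u - 3)*(u + 1)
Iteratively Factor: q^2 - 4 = (q - 2)*(q + 2)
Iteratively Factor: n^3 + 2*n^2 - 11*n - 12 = (n + 4)*(n^2 - 2*n - 3) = (n + 1)*(n + 4)*(n - 3)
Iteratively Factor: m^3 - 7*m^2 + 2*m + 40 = (m - 4)*(m^2 - 3*m - 10) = (m - 4)*(m + 2)*(m - 5)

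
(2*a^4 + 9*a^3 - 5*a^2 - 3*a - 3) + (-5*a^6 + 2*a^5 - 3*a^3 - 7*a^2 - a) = -5*a^6 + 2*a^5 + 2*a^4 + 6*a^3 - 12*a^2 - 4*a - 3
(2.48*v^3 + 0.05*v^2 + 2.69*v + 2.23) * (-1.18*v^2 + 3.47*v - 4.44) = -2.9264*v^5 + 8.5466*v^4 - 14.0119*v^3 + 6.4809*v^2 - 4.2055*v - 9.9012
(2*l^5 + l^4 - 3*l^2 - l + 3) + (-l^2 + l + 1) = 2*l^5 + l^4 - 4*l^2 + 4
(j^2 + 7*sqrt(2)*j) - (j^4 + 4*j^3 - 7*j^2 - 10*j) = -j^4 - 4*j^3 + 8*j^2 + 7*sqrt(2)*j + 10*j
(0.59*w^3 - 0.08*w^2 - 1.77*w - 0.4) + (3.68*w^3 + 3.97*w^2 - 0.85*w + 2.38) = 4.27*w^3 + 3.89*w^2 - 2.62*w + 1.98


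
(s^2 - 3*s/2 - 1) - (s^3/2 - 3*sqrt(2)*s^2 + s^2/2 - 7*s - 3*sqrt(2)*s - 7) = -s^3/2 + s^2/2 + 3*sqrt(2)*s^2 + 3*sqrt(2)*s + 11*s/2 + 6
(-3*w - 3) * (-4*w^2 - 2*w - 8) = 12*w^3 + 18*w^2 + 30*w + 24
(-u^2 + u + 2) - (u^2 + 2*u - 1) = -2*u^2 - u + 3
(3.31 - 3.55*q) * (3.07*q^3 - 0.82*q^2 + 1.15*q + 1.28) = -10.8985*q^4 + 13.0727*q^3 - 6.7967*q^2 - 0.7375*q + 4.2368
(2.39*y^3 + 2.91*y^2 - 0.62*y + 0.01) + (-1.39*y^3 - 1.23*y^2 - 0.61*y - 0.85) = 1.0*y^3 + 1.68*y^2 - 1.23*y - 0.84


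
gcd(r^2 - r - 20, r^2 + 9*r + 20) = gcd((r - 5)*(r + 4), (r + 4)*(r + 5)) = r + 4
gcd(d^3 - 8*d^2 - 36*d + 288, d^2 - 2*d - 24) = d - 6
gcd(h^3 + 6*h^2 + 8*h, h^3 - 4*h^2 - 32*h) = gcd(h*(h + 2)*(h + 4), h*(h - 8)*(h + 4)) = h^2 + 4*h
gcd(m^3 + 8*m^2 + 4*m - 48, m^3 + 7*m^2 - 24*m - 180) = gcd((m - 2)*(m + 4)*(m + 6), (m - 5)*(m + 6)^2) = m + 6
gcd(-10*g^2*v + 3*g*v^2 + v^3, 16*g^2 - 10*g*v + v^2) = -2*g + v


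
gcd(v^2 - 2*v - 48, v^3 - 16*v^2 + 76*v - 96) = v - 8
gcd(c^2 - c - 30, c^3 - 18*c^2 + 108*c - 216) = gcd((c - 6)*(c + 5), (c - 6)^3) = c - 6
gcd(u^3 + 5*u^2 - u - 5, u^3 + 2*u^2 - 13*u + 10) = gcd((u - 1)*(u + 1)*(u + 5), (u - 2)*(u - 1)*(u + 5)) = u^2 + 4*u - 5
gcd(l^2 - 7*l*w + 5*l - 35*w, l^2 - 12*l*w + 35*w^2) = -l + 7*w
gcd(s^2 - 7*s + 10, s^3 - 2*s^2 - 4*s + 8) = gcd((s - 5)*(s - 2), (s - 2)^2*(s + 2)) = s - 2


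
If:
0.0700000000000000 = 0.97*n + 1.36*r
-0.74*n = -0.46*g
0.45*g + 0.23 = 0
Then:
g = -0.51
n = -0.32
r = 0.28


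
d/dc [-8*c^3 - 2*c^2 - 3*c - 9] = -24*c^2 - 4*c - 3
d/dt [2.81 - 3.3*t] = -3.30000000000000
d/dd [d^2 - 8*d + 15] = 2*d - 8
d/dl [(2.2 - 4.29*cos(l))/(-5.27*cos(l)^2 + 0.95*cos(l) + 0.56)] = (22.6083*cos(l)^2 - 23.188*cos(l) + 4.4924)*sin(l)/(27.7729*cos(l)^4 - 10.013*cos(l)^3 - 4.9999*cos(l)^2 + 1.064*cos(l) + 0.3136)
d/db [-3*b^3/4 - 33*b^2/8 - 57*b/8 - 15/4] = -9*b^2/4 - 33*b/4 - 57/8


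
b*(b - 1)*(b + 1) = b^3 - b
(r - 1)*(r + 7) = r^2 + 6*r - 7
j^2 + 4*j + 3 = (j + 1)*(j + 3)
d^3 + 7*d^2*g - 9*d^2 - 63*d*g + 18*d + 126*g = (d - 6)*(d - 3)*(d + 7*g)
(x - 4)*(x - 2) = x^2 - 6*x + 8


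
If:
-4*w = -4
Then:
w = 1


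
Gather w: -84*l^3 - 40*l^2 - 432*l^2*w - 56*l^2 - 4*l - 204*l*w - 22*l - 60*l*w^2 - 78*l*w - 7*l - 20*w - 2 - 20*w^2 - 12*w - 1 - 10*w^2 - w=-84*l^3 - 96*l^2 - 33*l + w^2*(-60*l - 30) + w*(-432*l^2 - 282*l - 33) - 3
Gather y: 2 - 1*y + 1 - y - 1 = 2 - 2*y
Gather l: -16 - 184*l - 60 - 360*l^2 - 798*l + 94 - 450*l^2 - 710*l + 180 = -810*l^2 - 1692*l + 198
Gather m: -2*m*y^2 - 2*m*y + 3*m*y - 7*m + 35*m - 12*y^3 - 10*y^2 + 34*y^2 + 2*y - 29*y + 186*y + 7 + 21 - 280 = m*(-2*y^2 + y + 28) - 12*y^3 + 24*y^2 + 159*y - 252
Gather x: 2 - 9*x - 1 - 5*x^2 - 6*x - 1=-5*x^2 - 15*x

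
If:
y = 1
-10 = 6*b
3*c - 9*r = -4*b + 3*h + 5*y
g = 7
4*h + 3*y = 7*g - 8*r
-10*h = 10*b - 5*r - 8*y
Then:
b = -5/3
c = 8551/450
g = 7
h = 641/150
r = 271/75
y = 1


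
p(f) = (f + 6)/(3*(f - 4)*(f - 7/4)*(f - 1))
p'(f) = 1/(3*(f - 4)*(f - 7/4)*(f - 1)) - (f + 6)/(3*(f - 4)*(f - 7/4)*(f - 1)^2) - (f + 6)/(3*(f - 4)*(f - 7/4)^2*(f - 1)) - (f + 6)/(3*(f - 4)^2*(f - 7/4)*(f - 1)) = 4*(-8*f^3 - 45*f^2 + 324*f - 334)/(3*(16*f^6 - 216*f^5 + 1137*f^4 - 2978*f^3 + 4113*f^2 - 2856*f + 784))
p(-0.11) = -0.23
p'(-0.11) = -0.43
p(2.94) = -1.22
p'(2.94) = 0.37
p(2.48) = -1.72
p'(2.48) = 2.19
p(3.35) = -1.28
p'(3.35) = -0.76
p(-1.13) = -0.05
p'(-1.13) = -0.06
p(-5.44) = -0.00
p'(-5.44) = -0.00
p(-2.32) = -0.01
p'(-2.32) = -0.01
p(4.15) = 2.98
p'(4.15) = -21.79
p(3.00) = -1.20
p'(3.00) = 0.23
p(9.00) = 0.02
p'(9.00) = -0.00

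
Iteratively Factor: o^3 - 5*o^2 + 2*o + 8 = (o - 4)*(o^2 - o - 2) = (o - 4)*(o + 1)*(o - 2)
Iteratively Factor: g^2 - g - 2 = (g + 1)*(g - 2)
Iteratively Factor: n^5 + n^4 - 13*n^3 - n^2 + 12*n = (n + 4)*(n^4 - 3*n^3 - n^2 + 3*n) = (n - 1)*(n + 4)*(n^3 - 2*n^2 - 3*n) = (n - 1)*(n + 1)*(n + 4)*(n^2 - 3*n) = (n - 3)*(n - 1)*(n + 1)*(n + 4)*(n)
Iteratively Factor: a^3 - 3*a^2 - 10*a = (a + 2)*(a^2 - 5*a) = a*(a + 2)*(a - 5)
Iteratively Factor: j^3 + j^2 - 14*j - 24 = (j + 2)*(j^2 - j - 12) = (j + 2)*(j + 3)*(j - 4)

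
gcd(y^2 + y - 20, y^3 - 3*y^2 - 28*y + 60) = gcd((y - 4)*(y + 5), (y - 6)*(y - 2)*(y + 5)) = y + 5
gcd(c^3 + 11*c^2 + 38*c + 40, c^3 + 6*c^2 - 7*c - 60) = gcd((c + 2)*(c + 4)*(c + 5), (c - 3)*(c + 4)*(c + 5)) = c^2 + 9*c + 20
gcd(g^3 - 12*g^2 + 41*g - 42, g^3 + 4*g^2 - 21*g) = g - 3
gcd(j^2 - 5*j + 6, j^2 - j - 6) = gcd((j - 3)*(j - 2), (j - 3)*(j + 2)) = j - 3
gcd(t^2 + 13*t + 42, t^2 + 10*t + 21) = t + 7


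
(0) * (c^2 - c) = 0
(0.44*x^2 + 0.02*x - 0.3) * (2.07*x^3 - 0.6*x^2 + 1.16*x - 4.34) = 0.9108*x^5 - 0.2226*x^4 - 0.1226*x^3 - 1.7064*x^2 - 0.4348*x + 1.302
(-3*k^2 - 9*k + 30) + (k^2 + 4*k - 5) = -2*k^2 - 5*k + 25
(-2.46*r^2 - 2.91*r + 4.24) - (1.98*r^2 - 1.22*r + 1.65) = -4.44*r^2 - 1.69*r + 2.59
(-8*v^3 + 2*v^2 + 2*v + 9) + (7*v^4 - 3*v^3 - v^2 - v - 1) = 7*v^4 - 11*v^3 + v^2 + v + 8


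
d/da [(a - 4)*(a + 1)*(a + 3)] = 3*a^2 - 13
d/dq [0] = 0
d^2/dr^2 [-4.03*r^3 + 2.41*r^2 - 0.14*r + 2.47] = 4.82 - 24.18*r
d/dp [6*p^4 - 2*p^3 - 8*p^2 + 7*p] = 24*p^3 - 6*p^2 - 16*p + 7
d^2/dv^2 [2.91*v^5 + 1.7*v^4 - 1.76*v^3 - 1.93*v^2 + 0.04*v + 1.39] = 58.2*v^3 + 20.4*v^2 - 10.56*v - 3.86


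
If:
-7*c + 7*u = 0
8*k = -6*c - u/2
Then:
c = u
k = -13*u/16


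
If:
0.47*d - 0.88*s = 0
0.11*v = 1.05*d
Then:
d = 0.104761904761905*v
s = 0.055952380952381*v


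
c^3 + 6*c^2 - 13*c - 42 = (c - 3)*(c + 2)*(c + 7)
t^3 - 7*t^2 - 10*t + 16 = (t - 8)*(t - 1)*(t + 2)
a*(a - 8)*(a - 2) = a^3 - 10*a^2 + 16*a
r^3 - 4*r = r*(r - 2)*(r + 2)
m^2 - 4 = (m - 2)*(m + 2)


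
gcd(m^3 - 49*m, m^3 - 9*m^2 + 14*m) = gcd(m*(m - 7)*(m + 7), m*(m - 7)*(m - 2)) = m^2 - 7*m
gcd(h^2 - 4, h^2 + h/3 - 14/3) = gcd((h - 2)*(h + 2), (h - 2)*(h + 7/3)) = h - 2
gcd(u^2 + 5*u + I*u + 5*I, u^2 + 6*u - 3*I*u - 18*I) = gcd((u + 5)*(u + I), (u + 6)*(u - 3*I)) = 1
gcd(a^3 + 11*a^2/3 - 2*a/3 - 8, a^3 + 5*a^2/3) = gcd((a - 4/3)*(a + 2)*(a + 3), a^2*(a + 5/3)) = 1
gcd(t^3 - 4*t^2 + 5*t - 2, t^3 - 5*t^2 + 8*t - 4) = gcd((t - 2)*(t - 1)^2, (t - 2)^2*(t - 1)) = t^2 - 3*t + 2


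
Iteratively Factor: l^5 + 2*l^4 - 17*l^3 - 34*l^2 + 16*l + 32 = (l - 1)*(l^4 + 3*l^3 - 14*l^2 - 48*l - 32) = (l - 4)*(l - 1)*(l^3 + 7*l^2 + 14*l + 8) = (l - 4)*(l - 1)*(l + 2)*(l^2 + 5*l + 4) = (l - 4)*(l - 1)*(l + 2)*(l + 4)*(l + 1)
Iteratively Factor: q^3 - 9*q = (q - 3)*(q^2 + 3*q) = q*(q - 3)*(q + 3)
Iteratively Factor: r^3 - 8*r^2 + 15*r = (r - 5)*(r^2 - 3*r) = (r - 5)*(r - 3)*(r)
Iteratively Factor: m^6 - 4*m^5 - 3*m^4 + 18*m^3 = (m)*(m^5 - 4*m^4 - 3*m^3 + 18*m^2) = m*(m - 3)*(m^4 - m^3 - 6*m^2) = m*(m - 3)*(m + 2)*(m^3 - 3*m^2) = m^2*(m - 3)*(m + 2)*(m^2 - 3*m) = m^2*(m - 3)^2*(m + 2)*(m)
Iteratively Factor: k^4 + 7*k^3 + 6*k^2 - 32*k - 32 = (k - 2)*(k^3 + 9*k^2 + 24*k + 16) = (k - 2)*(k + 4)*(k^2 + 5*k + 4) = (k - 2)*(k + 4)^2*(k + 1)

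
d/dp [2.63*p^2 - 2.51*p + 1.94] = 5.26*p - 2.51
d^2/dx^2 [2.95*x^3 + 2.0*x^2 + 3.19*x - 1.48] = 17.7*x + 4.0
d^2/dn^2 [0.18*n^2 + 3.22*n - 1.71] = 0.360000000000000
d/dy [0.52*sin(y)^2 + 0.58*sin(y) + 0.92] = (1.04*sin(y) + 0.58)*cos(y)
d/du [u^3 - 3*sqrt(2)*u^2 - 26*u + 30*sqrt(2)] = 3*u^2 - 6*sqrt(2)*u - 26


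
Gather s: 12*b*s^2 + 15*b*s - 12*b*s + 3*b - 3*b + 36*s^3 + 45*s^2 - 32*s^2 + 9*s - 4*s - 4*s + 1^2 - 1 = 36*s^3 + s^2*(12*b + 13) + s*(3*b + 1)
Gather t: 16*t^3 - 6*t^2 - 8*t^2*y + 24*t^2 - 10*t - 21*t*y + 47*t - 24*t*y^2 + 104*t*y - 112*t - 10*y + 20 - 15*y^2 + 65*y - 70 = 16*t^3 + t^2*(18 - 8*y) + t*(-24*y^2 + 83*y - 75) - 15*y^2 + 55*y - 50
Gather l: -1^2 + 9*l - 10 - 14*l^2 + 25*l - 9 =-14*l^2 + 34*l - 20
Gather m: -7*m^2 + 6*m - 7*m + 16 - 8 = -7*m^2 - m + 8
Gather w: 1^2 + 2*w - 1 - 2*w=0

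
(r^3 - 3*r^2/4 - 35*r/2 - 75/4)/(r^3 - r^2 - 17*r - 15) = (r + 5/4)/(r + 1)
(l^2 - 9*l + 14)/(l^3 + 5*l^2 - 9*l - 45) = (l^2 - 9*l + 14)/(l^3 + 5*l^2 - 9*l - 45)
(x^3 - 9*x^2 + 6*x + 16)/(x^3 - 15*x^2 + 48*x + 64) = (x - 2)/(x - 8)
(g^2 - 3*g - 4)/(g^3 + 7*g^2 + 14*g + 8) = (g - 4)/(g^2 + 6*g + 8)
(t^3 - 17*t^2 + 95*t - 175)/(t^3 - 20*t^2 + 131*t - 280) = (t - 5)/(t - 8)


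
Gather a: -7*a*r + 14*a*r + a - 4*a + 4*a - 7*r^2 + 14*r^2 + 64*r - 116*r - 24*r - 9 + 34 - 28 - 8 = a*(7*r + 1) + 7*r^2 - 76*r - 11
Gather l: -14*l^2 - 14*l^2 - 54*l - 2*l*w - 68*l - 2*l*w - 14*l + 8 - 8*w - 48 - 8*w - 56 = -28*l^2 + l*(-4*w - 136) - 16*w - 96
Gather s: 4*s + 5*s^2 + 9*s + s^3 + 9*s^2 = s^3 + 14*s^2 + 13*s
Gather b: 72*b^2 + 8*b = 72*b^2 + 8*b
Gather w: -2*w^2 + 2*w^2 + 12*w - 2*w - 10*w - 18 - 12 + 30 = 0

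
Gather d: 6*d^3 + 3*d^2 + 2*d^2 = 6*d^3 + 5*d^2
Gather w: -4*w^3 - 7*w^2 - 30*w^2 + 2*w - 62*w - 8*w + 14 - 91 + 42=-4*w^3 - 37*w^2 - 68*w - 35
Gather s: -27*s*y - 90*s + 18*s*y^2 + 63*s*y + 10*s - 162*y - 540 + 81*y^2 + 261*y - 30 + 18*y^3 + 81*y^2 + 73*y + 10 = s*(18*y^2 + 36*y - 80) + 18*y^3 + 162*y^2 + 172*y - 560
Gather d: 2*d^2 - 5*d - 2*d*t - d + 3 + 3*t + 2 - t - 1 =2*d^2 + d*(-2*t - 6) + 2*t + 4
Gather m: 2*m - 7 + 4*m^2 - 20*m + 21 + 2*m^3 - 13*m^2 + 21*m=2*m^3 - 9*m^2 + 3*m + 14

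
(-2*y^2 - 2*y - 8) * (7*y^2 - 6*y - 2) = -14*y^4 - 2*y^3 - 40*y^2 + 52*y + 16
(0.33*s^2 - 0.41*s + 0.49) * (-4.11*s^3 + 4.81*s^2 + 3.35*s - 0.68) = -1.3563*s^5 + 3.2724*s^4 - 2.8805*s^3 + 0.758999999999999*s^2 + 1.9203*s - 0.3332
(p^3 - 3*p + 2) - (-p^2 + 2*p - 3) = p^3 + p^2 - 5*p + 5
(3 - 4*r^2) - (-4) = 7 - 4*r^2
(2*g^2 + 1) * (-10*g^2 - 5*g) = -20*g^4 - 10*g^3 - 10*g^2 - 5*g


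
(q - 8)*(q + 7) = q^2 - q - 56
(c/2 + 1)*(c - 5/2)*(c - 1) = c^3/2 - 3*c^2/4 - 9*c/4 + 5/2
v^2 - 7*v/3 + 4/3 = (v - 4/3)*(v - 1)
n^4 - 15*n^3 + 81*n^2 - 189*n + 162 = (n - 6)*(n - 3)^3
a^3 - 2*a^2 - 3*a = a*(a - 3)*(a + 1)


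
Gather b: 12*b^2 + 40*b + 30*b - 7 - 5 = 12*b^2 + 70*b - 12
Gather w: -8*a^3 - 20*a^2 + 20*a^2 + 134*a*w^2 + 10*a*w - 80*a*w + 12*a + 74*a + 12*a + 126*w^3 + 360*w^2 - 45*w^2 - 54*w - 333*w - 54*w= -8*a^3 + 98*a + 126*w^3 + w^2*(134*a + 315) + w*(-70*a - 441)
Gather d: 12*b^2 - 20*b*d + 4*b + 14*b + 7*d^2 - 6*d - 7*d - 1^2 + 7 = 12*b^2 + 18*b + 7*d^2 + d*(-20*b - 13) + 6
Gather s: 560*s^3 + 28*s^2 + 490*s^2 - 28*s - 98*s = 560*s^3 + 518*s^2 - 126*s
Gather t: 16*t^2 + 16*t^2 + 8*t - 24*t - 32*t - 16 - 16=32*t^2 - 48*t - 32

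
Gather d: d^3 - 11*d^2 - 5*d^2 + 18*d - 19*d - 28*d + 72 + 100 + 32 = d^3 - 16*d^2 - 29*d + 204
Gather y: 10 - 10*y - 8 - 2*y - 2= -12*y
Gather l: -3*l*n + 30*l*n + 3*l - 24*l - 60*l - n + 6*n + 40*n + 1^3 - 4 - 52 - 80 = l*(27*n - 81) + 45*n - 135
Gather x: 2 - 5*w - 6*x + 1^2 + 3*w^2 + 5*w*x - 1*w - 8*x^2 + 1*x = 3*w^2 - 6*w - 8*x^2 + x*(5*w - 5) + 3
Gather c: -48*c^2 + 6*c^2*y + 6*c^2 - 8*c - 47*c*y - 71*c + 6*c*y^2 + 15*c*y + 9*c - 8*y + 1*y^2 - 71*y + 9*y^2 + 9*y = c^2*(6*y - 42) + c*(6*y^2 - 32*y - 70) + 10*y^2 - 70*y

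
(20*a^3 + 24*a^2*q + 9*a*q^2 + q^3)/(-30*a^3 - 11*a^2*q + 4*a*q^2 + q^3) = (2*a + q)/(-3*a + q)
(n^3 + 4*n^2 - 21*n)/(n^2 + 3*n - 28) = n*(n - 3)/(n - 4)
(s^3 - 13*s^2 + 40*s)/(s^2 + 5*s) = (s^2 - 13*s + 40)/(s + 5)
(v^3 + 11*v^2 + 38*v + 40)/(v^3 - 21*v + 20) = (v^2 + 6*v + 8)/(v^2 - 5*v + 4)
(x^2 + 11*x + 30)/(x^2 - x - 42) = (x + 5)/(x - 7)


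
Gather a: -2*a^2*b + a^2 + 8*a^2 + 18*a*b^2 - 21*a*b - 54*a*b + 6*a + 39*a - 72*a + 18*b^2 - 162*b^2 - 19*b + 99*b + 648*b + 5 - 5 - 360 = a^2*(9 - 2*b) + a*(18*b^2 - 75*b - 27) - 144*b^2 + 728*b - 360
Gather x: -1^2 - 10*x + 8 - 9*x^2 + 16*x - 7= -9*x^2 + 6*x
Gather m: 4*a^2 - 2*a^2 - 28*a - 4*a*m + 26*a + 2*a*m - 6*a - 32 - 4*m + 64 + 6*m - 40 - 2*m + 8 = 2*a^2 - 2*a*m - 8*a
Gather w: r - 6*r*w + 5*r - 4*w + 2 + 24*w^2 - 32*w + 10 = 6*r + 24*w^2 + w*(-6*r - 36) + 12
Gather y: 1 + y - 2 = y - 1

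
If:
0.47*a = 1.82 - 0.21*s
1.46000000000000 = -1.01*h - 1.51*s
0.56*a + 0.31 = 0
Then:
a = -0.55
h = -16.25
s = 9.91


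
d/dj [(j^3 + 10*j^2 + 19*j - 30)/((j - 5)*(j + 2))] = (j^4 - 6*j^3 - 79*j^2 - 140*j - 280)/(j^4 - 6*j^3 - 11*j^2 + 60*j + 100)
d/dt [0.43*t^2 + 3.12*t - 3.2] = 0.86*t + 3.12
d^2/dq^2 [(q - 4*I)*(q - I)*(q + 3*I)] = 6*q - 4*I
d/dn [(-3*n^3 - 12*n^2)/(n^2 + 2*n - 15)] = 3*n*(-n^3 - 4*n^2 + 37*n + 120)/(n^4 + 4*n^3 - 26*n^2 - 60*n + 225)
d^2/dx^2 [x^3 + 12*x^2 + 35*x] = 6*x + 24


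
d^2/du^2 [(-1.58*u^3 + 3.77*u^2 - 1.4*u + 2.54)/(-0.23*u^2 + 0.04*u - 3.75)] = (4.44089209850063e-16*u^4 - 2.641692*u^3 + 17.281554*u^2 + 126.207708*u - 101.237878)/(0.012167*u^6 - 0.006348*u^5 + 0.596229*u^4 - 0.207064*u^3 + 9.721125*u^2 - 1.6875*u + 52.734375)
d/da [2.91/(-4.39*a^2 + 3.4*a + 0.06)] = (25.5498*a - 9.894)/(-4.39*a^2 + 3.4*a + 0.06)^2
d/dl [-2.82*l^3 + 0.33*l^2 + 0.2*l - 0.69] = -8.46*l^2 + 0.66*l + 0.2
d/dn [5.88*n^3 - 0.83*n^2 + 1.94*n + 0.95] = 17.64*n^2 - 1.66*n + 1.94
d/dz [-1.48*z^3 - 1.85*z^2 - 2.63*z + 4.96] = -4.44*z^2 - 3.7*z - 2.63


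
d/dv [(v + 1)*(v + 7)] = 2*v + 8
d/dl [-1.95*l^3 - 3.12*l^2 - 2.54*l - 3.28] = -5.85*l^2 - 6.24*l - 2.54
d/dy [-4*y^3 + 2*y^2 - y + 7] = -12*y^2 + 4*y - 1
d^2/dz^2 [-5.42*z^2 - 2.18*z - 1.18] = -10.8400000000000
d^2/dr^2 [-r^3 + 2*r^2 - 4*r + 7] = 4 - 6*r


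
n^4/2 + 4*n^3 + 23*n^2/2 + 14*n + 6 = (n/2 + 1)*(n + 1)*(n + 2)*(n + 3)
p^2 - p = p*(p - 1)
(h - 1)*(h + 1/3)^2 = h^3 - h^2/3 - 5*h/9 - 1/9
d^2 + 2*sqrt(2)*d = d*(d + 2*sqrt(2))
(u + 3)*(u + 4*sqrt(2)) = u^2 + 3*u + 4*sqrt(2)*u + 12*sqrt(2)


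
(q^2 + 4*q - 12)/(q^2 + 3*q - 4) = (q^2 + 4*q - 12)/(q^2 + 3*q - 4)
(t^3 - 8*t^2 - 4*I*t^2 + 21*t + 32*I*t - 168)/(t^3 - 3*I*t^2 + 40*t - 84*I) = (t^2 + t*(-8 + 3*I) - 24*I)/(t^2 + 4*I*t + 12)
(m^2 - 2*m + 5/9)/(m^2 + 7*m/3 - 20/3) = (m - 1/3)/(m + 4)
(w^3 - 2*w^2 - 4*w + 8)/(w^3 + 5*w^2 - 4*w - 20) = (w - 2)/(w + 5)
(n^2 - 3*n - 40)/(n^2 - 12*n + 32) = (n + 5)/(n - 4)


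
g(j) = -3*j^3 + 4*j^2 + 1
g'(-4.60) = -227.24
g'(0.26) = 1.47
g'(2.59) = -39.65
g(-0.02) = 1.00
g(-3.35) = 158.68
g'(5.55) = -232.82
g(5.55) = -388.65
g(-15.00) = 11026.00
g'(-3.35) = -127.80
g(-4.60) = 377.65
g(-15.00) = 11026.00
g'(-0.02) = -0.16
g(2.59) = -24.29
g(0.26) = 1.22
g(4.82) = -242.01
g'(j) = -9*j^2 + 8*j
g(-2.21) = 52.92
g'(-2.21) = -61.64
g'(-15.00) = -2145.00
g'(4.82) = -170.53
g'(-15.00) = -2145.00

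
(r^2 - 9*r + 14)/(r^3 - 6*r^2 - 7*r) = (r - 2)/(r*(r + 1))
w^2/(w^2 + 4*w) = w/(w + 4)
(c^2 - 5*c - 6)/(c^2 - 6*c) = (c + 1)/c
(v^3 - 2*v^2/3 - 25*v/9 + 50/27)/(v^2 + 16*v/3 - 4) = (v^2 - 25/9)/(v + 6)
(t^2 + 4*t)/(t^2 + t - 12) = t/(t - 3)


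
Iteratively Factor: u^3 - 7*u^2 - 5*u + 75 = (u - 5)*(u^2 - 2*u - 15) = (u - 5)^2*(u + 3)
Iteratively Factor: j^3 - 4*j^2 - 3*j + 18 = (j - 3)*(j^2 - j - 6) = (j - 3)^2*(j + 2)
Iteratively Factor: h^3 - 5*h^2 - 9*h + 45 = (h - 3)*(h^2 - 2*h - 15) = (h - 5)*(h - 3)*(h + 3)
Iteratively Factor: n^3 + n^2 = (n)*(n^2 + n) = n*(n + 1)*(n)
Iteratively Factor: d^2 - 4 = (d + 2)*(d - 2)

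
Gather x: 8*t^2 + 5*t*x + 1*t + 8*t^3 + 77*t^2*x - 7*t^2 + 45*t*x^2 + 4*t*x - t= 8*t^3 + t^2 + 45*t*x^2 + x*(77*t^2 + 9*t)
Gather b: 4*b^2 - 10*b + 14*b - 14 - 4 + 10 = 4*b^2 + 4*b - 8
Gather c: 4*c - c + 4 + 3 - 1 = 3*c + 6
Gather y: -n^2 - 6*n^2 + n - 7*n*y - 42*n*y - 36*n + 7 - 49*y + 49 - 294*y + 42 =-7*n^2 - 35*n + y*(-49*n - 343) + 98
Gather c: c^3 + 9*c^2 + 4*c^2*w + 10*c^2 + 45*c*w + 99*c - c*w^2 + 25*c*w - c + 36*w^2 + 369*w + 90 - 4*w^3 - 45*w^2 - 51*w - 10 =c^3 + c^2*(4*w + 19) + c*(-w^2 + 70*w + 98) - 4*w^3 - 9*w^2 + 318*w + 80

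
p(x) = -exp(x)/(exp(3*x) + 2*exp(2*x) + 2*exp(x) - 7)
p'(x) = -(-3*exp(3*x) - 4*exp(2*x) - 2*exp(x))*exp(x)/(exp(3*x) + 2*exp(2*x) + 2*exp(x) - 7)^2 - exp(x)/(exp(3*x) + 2*exp(2*x) + 2*exp(x) - 7) = (2*exp(3*x) + 2*exp(2*x) + 7)*exp(x)/(exp(6*x) + 4*exp(5*x) + 8*exp(4*x) - 6*exp(3*x) - 24*exp(2*x) - 28*exp(x) + 49)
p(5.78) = -0.00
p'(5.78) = 0.00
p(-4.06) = 0.00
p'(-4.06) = 0.00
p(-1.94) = 0.02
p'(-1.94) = 0.02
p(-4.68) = 0.00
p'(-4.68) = 0.00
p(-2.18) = 0.02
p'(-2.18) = 0.02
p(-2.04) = 0.02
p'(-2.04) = 0.02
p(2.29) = -0.01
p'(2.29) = 0.02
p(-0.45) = 0.14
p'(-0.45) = 0.25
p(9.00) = 0.00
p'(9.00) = 0.00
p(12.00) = 0.00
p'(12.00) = 0.00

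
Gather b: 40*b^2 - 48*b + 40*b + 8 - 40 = 40*b^2 - 8*b - 32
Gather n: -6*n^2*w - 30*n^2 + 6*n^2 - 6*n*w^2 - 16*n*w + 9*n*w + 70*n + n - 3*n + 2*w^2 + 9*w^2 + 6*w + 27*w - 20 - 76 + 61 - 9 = n^2*(-6*w - 24) + n*(-6*w^2 - 7*w + 68) + 11*w^2 + 33*w - 44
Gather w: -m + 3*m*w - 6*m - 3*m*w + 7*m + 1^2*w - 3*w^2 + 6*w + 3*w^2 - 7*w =0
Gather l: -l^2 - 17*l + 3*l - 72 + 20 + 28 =-l^2 - 14*l - 24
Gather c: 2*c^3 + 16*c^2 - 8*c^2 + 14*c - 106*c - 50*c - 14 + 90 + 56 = 2*c^3 + 8*c^2 - 142*c + 132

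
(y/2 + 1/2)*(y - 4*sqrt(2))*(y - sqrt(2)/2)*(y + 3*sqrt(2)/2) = y^4/2 - 3*sqrt(2)*y^3/2 + y^3/2 - 19*y^2/4 - 3*sqrt(2)*y^2/2 - 19*y/4 + 3*sqrt(2)*y + 3*sqrt(2)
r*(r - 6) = r^2 - 6*r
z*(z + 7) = z^2 + 7*z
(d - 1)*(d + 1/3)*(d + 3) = d^3 + 7*d^2/3 - 7*d/3 - 1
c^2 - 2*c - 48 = (c - 8)*(c + 6)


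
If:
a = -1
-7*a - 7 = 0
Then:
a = -1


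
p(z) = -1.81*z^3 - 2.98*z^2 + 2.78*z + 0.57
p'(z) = -5.43*z^2 - 5.96*z + 2.78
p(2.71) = -49.81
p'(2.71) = -53.25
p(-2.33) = 0.81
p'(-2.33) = -12.81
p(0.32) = 1.10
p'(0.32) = 0.32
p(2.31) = -31.22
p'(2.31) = -39.96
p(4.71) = -241.57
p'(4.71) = -145.75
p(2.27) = -29.65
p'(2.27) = -38.73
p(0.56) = 0.87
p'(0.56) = -2.26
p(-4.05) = 60.67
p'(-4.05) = -62.15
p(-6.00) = 267.57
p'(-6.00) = -156.94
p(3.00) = -66.78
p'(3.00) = -63.97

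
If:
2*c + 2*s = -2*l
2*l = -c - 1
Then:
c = 1 - 2*s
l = s - 1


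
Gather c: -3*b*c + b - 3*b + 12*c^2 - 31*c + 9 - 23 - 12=-2*b + 12*c^2 + c*(-3*b - 31) - 26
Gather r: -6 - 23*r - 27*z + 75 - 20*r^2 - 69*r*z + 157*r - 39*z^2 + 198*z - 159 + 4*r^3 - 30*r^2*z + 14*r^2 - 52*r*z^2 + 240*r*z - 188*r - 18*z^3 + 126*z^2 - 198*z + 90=4*r^3 + r^2*(-30*z - 6) + r*(-52*z^2 + 171*z - 54) - 18*z^3 + 87*z^2 - 27*z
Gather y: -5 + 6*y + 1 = 6*y - 4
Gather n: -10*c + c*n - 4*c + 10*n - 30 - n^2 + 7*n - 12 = -14*c - n^2 + n*(c + 17) - 42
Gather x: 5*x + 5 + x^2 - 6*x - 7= x^2 - x - 2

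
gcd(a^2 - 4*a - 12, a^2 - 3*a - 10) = a + 2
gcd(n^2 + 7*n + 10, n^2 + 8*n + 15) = n + 5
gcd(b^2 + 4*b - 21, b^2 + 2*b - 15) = b - 3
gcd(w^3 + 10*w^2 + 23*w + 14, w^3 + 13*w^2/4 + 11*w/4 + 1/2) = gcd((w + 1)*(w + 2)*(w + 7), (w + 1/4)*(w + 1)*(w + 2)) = w^2 + 3*w + 2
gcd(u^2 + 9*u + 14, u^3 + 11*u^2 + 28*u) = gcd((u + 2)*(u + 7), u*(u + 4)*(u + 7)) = u + 7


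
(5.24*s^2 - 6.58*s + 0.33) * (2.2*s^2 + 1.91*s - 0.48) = 11.528*s^4 - 4.4676*s^3 - 14.357*s^2 + 3.7887*s - 0.1584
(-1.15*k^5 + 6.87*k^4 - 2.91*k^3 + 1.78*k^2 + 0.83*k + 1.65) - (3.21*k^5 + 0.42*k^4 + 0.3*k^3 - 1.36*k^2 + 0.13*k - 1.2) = -4.36*k^5 + 6.45*k^4 - 3.21*k^3 + 3.14*k^2 + 0.7*k + 2.85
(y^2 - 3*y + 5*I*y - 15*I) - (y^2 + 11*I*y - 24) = -3*y - 6*I*y + 24 - 15*I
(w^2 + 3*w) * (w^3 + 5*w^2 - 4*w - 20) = w^5 + 8*w^4 + 11*w^3 - 32*w^2 - 60*w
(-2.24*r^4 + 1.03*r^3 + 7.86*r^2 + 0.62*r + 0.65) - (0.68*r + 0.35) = -2.24*r^4 + 1.03*r^3 + 7.86*r^2 - 0.0600000000000001*r + 0.3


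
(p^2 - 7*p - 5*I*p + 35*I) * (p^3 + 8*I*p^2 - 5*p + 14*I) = p^5 - 7*p^4 + 3*I*p^4 + 35*p^3 - 21*I*p^3 - 245*p^2 + 39*I*p^2 + 70*p - 273*I*p - 490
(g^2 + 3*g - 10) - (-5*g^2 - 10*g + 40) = 6*g^2 + 13*g - 50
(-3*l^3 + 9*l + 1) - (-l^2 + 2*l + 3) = -3*l^3 + l^2 + 7*l - 2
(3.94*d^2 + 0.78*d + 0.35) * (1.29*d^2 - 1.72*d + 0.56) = 5.0826*d^4 - 5.7706*d^3 + 1.3163*d^2 - 0.1652*d + 0.196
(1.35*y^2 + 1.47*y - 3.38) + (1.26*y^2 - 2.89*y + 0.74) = 2.61*y^2 - 1.42*y - 2.64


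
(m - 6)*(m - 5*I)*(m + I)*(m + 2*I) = m^4 - 6*m^3 - 2*I*m^3 + 13*m^2 + 12*I*m^2 - 78*m + 10*I*m - 60*I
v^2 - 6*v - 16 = (v - 8)*(v + 2)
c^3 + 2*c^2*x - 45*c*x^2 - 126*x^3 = (c - 7*x)*(c + 3*x)*(c + 6*x)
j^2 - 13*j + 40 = (j - 8)*(j - 5)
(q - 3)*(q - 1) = q^2 - 4*q + 3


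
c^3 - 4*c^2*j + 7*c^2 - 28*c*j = c*(c + 7)*(c - 4*j)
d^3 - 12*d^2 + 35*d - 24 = (d - 8)*(d - 3)*(d - 1)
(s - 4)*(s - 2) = s^2 - 6*s + 8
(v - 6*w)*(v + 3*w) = v^2 - 3*v*w - 18*w^2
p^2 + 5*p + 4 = (p + 1)*(p + 4)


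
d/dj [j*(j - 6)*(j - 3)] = 3*j^2 - 18*j + 18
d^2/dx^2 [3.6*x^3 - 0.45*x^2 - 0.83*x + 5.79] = 21.6*x - 0.9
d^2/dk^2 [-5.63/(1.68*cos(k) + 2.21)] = (-20.903064*cos(k) + 7.945056*cos(2*k) - 23.835168)/(1.68*cos(k) + 2.21)^3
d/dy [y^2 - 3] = 2*y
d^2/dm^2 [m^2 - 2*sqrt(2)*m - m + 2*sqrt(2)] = 2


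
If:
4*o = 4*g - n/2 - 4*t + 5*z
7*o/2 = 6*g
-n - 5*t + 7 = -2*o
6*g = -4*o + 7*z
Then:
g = 49*z/90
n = 56/3 - 878*z/135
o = 14*z/15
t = 226*z/135 - 7/3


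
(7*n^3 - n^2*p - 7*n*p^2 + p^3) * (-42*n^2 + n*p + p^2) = -294*n^5 + 49*n^4*p + 300*n^3*p^2 - 50*n^2*p^3 - 6*n*p^4 + p^5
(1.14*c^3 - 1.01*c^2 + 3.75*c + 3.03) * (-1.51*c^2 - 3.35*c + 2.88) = -1.7214*c^5 - 2.2939*c^4 + 1.0042*c^3 - 20.0466*c^2 + 0.6495*c + 8.7264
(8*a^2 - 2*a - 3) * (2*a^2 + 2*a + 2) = 16*a^4 + 12*a^3 + 6*a^2 - 10*a - 6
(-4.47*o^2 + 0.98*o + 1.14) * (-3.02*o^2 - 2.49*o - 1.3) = 13.4994*o^4 + 8.1707*o^3 - 0.0720000000000001*o^2 - 4.1126*o - 1.482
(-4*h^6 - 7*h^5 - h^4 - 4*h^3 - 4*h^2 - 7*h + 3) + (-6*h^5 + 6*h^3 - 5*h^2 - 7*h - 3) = -4*h^6 - 13*h^5 - h^4 + 2*h^3 - 9*h^2 - 14*h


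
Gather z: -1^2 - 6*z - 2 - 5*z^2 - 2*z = -5*z^2 - 8*z - 3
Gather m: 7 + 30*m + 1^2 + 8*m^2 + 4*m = 8*m^2 + 34*m + 8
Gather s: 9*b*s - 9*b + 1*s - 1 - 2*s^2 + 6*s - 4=-9*b - 2*s^2 + s*(9*b + 7) - 5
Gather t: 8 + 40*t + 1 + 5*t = 45*t + 9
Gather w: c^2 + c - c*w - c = c^2 - c*w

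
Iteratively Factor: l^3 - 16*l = (l + 4)*(l^2 - 4*l) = l*(l + 4)*(l - 4)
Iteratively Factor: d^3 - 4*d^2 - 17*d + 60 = (d + 4)*(d^2 - 8*d + 15) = (d - 3)*(d + 4)*(d - 5)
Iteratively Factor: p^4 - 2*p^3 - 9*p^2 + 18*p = (p - 3)*(p^3 + p^2 - 6*p) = (p - 3)*(p + 3)*(p^2 - 2*p) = (p - 3)*(p - 2)*(p + 3)*(p)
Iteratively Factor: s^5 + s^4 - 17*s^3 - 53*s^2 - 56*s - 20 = (s - 5)*(s^4 + 6*s^3 + 13*s^2 + 12*s + 4) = (s - 5)*(s + 1)*(s^3 + 5*s^2 + 8*s + 4) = (s - 5)*(s + 1)*(s + 2)*(s^2 + 3*s + 2) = (s - 5)*(s + 1)*(s + 2)^2*(s + 1)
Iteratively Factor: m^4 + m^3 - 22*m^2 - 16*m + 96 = (m + 3)*(m^3 - 2*m^2 - 16*m + 32) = (m - 4)*(m + 3)*(m^2 + 2*m - 8) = (m - 4)*(m - 2)*(m + 3)*(m + 4)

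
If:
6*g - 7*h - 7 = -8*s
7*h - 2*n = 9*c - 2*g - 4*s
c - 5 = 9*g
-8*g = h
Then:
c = 373/62 - 36*s/31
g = 7/62 - 4*s/31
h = 32*s/31 - 28/31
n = 332*s/31 - 3735/124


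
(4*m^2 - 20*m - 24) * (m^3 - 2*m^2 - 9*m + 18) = 4*m^5 - 28*m^4 - 20*m^3 + 300*m^2 - 144*m - 432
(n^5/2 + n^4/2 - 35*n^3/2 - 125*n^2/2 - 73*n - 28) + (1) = n^5/2 + n^4/2 - 35*n^3/2 - 125*n^2/2 - 73*n - 27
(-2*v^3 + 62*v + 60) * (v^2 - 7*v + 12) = -2*v^5 + 14*v^4 + 38*v^3 - 374*v^2 + 324*v + 720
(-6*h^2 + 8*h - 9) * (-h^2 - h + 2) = 6*h^4 - 2*h^3 - 11*h^2 + 25*h - 18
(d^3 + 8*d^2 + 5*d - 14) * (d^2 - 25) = d^5 + 8*d^4 - 20*d^3 - 214*d^2 - 125*d + 350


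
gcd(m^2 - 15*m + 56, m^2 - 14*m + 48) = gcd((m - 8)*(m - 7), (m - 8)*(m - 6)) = m - 8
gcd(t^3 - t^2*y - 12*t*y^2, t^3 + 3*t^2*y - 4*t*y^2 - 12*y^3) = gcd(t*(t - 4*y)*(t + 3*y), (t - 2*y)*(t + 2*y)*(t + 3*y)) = t + 3*y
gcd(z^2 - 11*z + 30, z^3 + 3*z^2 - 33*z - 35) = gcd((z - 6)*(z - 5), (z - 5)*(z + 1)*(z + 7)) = z - 5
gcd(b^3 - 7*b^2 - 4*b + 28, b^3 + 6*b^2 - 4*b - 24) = b^2 - 4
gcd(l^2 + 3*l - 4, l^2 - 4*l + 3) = l - 1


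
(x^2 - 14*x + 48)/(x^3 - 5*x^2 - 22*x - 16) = (x - 6)/(x^2 + 3*x + 2)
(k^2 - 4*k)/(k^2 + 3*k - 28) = k/(k + 7)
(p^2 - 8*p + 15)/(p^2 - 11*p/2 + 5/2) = 2*(p - 3)/(2*p - 1)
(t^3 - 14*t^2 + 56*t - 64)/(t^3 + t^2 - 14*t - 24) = (t^2 - 10*t + 16)/(t^2 + 5*t + 6)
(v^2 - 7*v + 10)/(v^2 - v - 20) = (v - 2)/(v + 4)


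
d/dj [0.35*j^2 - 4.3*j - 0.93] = 0.7*j - 4.3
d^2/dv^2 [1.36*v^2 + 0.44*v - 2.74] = 2.72000000000000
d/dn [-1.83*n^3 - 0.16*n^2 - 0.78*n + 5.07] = -5.49*n^2 - 0.32*n - 0.78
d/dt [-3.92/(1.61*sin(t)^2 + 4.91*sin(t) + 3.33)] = (12.6224*sin(t) + 19.2472)*cos(t)/(1.61*sin(t)^2 + 4.91*sin(t) + 3.33)^2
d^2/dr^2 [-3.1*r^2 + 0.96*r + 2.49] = -6.20000000000000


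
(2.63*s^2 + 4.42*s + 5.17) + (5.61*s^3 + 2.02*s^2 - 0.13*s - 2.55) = 5.61*s^3 + 4.65*s^2 + 4.29*s + 2.62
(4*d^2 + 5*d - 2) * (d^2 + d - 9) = 4*d^4 + 9*d^3 - 33*d^2 - 47*d + 18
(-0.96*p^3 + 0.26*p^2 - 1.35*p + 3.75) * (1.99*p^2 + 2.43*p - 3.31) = -1.9104*p^5 - 1.8154*p^4 + 1.1229*p^3 + 3.3214*p^2 + 13.581*p - 12.4125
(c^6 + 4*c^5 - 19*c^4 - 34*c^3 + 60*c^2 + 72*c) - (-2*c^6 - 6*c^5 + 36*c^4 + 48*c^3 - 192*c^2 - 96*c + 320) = 3*c^6 + 10*c^5 - 55*c^4 - 82*c^3 + 252*c^2 + 168*c - 320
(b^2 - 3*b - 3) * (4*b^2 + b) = 4*b^4 - 11*b^3 - 15*b^2 - 3*b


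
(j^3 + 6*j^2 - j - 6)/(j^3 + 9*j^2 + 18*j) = (j^2 - 1)/(j*(j + 3))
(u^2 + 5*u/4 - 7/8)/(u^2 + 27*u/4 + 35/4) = (u - 1/2)/(u + 5)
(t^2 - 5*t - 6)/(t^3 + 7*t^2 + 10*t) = (t^2 - 5*t - 6)/(t*(t^2 + 7*t + 10))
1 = 1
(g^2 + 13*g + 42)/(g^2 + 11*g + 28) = (g + 6)/(g + 4)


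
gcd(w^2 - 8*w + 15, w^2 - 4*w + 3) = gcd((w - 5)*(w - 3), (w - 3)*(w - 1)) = w - 3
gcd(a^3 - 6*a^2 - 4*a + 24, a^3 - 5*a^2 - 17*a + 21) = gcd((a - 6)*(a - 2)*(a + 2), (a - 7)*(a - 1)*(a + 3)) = 1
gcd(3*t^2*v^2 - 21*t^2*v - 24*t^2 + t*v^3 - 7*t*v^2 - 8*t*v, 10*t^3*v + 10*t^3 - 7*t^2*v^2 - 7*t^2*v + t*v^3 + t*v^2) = t*v + t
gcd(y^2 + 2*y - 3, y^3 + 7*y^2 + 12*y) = y + 3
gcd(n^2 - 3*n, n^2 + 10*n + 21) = 1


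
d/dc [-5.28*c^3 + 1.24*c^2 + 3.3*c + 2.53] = -15.84*c^2 + 2.48*c + 3.3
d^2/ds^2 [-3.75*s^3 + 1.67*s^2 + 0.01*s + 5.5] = 3.34 - 22.5*s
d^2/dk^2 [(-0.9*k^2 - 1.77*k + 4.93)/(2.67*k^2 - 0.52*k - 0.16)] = (-27.735426*k^3 + 208.565982*k^2 - 45.605736*k + 7.126784)/(19.034163*k^6 - 11.121084*k^5 - 1.255968*k^4 + 1.192256*k^3 + 0.075264*k^2 - 0.039936*k - 0.004096)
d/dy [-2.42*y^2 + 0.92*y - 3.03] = 0.92 - 4.84*y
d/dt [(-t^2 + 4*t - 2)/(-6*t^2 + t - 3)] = (23*t^2 - 18*t - 10)/(36*t^4 - 12*t^3 + 37*t^2 - 6*t + 9)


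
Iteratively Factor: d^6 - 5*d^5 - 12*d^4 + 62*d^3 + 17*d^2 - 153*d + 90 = (d + 2)*(d^5 - 7*d^4 + 2*d^3 + 58*d^2 - 99*d + 45) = (d - 3)*(d + 2)*(d^4 - 4*d^3 - 10*d^2 + 28*d - 15) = (d - 3)*(d - 1)*(d + 2)*(d^3 - 3*d^2 - 13*d + 15) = (d - 3)*(d - 1)*(d + 2)*(d + 3)*(d^2 - 6*d + 5) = (d - 5)*(d - 3)*(d - 1)*(d + 2)*(d + 3)*(d - 1)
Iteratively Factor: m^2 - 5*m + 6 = (m - 2)*(m - 3)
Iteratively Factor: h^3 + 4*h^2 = (h)*(h^2 + 4*h) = h^2*(h + 4)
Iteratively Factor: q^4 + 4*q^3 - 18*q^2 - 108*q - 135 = (q - 5)*(q^3 + 9*q^2 + 27*q + 27) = (q - 5)*(q + 3)*(q^2 + 6*q + 9) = (q - 5)*(q + 3)^2*(q + 3)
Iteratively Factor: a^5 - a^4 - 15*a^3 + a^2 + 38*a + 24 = (a + 1)*(a^4 - 2*a^3 - 13*a^2 + 14*a + 24) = (a - 2)*(a + 1)*(a^3 - 13*a - 12) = (a - 2)*(a + 1)*(a + 3)*(a^2 - 3*a - 4) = (a - 4)*(a - 2)*(a + 1)*(a + 3)*(a + 1)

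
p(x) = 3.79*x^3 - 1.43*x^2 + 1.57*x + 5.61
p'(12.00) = 1604.53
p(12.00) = 6367.65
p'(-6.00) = 428.05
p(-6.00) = -873.93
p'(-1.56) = 33.70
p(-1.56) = -14.71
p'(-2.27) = 66.65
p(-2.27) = -49.65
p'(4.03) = 174.70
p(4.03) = 236.77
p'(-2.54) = 82.19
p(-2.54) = -69.71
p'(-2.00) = 52.77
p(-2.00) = -33.57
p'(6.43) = 453.27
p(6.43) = 964.14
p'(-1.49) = 31.07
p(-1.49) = -12.44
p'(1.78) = 32.50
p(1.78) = 25.25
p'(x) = 11.37*x^2 - 2.86*x + 1.57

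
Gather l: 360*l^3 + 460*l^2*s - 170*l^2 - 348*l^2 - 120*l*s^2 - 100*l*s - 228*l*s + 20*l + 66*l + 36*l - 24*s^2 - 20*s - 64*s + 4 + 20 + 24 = 360*l^3 + l^2*(460*s - 518) + l*(-120*s^2 - 328*s + 122) - 24*s^2 - 84*s + 48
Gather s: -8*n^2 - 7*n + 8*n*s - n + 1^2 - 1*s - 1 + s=-8*n^2 + 8*n*s - 8*n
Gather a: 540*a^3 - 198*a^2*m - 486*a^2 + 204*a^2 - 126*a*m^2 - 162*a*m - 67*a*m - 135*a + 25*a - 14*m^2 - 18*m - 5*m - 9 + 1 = 540*a^3 + a^2*(-198*m - 282) + a*(-126*m^2 - 229*m - 110) - 14*m^2 - 23*m - 8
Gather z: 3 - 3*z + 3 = 6 - 3*z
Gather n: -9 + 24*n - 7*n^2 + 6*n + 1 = -7*n^2 + 30*n - 8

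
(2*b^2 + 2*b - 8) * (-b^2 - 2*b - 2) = -2*b^4 - 6*b^3 + 12*b + 16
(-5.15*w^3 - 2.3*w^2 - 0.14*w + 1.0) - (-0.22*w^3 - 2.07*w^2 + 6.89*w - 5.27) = -4.93*w^3 - 0.23*w^2 - 7.03*w + 6.27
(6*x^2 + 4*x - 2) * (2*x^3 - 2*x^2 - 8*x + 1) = 12*x^5 - 4*x^4 - 60*x^3 - 22*x^2 + 20*x - 2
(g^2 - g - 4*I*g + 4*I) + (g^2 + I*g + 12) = 2*g^2 - g - 3*I*g + 12 + 4*I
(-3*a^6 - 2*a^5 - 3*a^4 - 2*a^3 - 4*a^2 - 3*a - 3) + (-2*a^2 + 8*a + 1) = -3*a^6 - 2*a^5 - 3*a^4 - 2*a^3 - 6*a^2 + 5*a - 2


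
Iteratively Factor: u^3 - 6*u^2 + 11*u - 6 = (u - 3)*(u^2 - 3*u + 2) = (u - 3)*(u - 2)*(u - 1)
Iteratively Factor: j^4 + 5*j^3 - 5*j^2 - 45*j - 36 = (j - 3)*(j^3 + 8*j^2 + 19*j + 12) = (j - 3)*(j + 4)*(j^2 + 4*j + 3) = (j - 3)*(j + 1)*(j + 4)*(j + 3)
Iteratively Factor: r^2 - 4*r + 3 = (r - 1)*(r - 3)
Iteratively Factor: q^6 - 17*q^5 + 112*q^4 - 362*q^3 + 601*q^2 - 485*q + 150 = (q - 1)*(q^5 - 16*q^4 + 96*q^3 - 266*q^2 + 335*q - 150) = (q - 1)^2*(q^4 - 15*q^3 + 81*q^2 - 185*q + 150) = (q - 3)*(q - 1)^2*(q^3 - 12*q^2 + 45*q - 50) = (q - 5)*(q - 3)*(q - 1)^2*(q^2 - 7*q + 10) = (q - 5)*(q - 3)*(q - 2)*(q - 1)^2*(q - 5)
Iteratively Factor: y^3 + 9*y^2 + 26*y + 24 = (y + 3)*(y^2 + 6*y + 8) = (y + 3)*(y + 4)*(y + 2)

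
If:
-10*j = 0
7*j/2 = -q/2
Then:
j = 0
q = 0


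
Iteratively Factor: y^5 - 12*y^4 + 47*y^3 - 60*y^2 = (y)*(y^4 - 12*y^3 + 47*y^2 - 60*y) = y*(y - 3)*(y^3 - 9*y^2 + 20*y) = y*(y - 4)*(y - 3)*(y^2 - 5*y) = y^2*(y - 4)*(y - 3)*(y - 5)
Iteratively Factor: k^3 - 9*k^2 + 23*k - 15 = (k - 5)*(k^2 - 4*k + 3) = (k - 5)*(k - 1)*(k - 3)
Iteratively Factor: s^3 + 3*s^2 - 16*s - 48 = (s + 4)*(s^2 - s - 12) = (s - 4)*(s + 4)*(s + 3)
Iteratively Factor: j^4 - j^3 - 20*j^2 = (j + 4)*(j^3 - 5*j^2) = (j - 5)*(j + 4)*(j^2) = j*(j - 5)*(j + 4)*(j)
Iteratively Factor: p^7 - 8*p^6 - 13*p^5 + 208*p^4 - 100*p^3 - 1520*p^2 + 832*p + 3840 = (p - 5)*(p^6 - 3*p^5 - 28*p^4 + 68*p^3 + 240*p^2 - 320*p - 768) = (p - 5)*(p + 2)*(p^5 - 5*p^4 - 18*p^3 + 104*p^2 + 32*p - 384) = (p - 5)*(p + 2)*(p + 4)*(p^4 - 9*p^3 + 18*p^2 + 32*p - 96) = (p - 5)*(p + 2)^2*(p + 4)*(p^3 - 11*p^2 + 40*p - 48) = (p - 5)*(p - 4)*(p + 2)^2*(p + 4)*(p^2 - 7*p + 12) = (p - 5)*(p - 4)^2*(p + 2)^2*(p + 4)*(p - 3)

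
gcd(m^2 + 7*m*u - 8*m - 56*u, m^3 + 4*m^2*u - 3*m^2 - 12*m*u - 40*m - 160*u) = m - 8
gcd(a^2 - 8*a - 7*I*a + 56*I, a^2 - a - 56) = a - 8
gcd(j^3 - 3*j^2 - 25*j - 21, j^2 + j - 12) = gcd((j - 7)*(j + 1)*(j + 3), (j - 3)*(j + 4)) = 1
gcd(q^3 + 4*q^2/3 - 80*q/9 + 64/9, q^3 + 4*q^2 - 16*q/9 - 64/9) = q^2 + 8*q/3 - 16/3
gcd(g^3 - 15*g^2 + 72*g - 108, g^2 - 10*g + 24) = g - 6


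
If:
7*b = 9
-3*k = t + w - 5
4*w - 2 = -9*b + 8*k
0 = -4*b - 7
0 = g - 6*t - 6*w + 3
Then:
No Solution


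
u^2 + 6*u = u*(u + 6)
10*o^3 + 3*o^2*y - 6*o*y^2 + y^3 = (-5*o + y)*(-2*o + y)*(o + y)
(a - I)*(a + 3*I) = a^2 + 2*I*a + 3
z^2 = z^2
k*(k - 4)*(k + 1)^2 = k^4 - 2*k^3 - 7*k^2 - 4*k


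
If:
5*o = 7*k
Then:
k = 5*o/7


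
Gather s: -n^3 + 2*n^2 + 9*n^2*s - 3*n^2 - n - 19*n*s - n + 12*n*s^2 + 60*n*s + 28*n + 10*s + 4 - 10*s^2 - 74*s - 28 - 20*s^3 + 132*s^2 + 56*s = -n^3 - n^2 + 26*n - 20*s^3 + s^2*(12*n + 122) + s*(9*n^2 + 41*n - 8) - 24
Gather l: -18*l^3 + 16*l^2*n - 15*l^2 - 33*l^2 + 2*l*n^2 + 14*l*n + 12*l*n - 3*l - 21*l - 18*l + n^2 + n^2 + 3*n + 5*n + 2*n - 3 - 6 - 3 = -18*l^3 + l^2*(16*n - 48) + l*(2*n^2 + 26*n - 42) + 2*n^2 + 10*n - 12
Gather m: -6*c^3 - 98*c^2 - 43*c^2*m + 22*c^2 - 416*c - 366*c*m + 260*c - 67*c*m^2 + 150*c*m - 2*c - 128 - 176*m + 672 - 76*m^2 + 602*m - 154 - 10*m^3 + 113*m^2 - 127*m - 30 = -6*c^3 - 76*c^2 - 158*c - 10*m^3 + m^2*(37 - 67*c) + m*(-43*c^2 - 216*c + 299) + 360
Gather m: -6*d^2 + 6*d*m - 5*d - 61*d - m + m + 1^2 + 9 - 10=-6*d^2 + 6*d*m - 66*d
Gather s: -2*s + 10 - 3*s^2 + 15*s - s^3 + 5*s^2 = -s^3 + 2*s^2 + 13*s + 10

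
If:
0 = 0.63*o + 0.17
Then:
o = -0.27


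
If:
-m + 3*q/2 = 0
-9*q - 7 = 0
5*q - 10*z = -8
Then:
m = -7/6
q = -7/9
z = 37/90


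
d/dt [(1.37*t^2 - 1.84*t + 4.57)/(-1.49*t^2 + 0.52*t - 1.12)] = (-2.0292*t^2 + 10.5498*t - 0.3156)/(2.2201*t^4 - 1.5496*t^3 + 3.608*t^2 - 1.1648*t + 1.2544)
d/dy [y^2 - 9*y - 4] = 2*y - 9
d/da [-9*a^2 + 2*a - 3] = 2 - 18*a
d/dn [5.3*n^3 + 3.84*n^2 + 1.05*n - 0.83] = 15.9*n^2 + 7.68*n + 1.05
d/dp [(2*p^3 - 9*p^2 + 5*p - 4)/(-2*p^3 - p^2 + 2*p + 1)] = (-20*p^4 + 28*p^3 - 31*p^2 - 26*p + 13)/(4*p^6 + 4*p^5 - 7*p^4 - 8*p^3 + 2*p^2 + 4*p + 1)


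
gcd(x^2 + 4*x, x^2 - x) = x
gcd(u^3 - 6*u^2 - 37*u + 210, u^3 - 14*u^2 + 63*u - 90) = u - 5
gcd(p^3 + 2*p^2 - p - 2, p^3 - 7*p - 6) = p^2 + 3*p + 2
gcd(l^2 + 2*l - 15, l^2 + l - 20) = l + 5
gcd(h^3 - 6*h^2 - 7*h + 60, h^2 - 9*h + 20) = h^2 - 9*h + 20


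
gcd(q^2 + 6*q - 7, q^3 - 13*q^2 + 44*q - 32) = q - 1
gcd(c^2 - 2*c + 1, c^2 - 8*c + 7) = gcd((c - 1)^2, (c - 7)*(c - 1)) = c - 1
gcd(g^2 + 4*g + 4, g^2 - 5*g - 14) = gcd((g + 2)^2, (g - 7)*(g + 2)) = g + 2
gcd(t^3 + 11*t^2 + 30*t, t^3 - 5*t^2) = t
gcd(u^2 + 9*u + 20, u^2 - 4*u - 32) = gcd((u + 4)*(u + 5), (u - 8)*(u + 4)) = u + 4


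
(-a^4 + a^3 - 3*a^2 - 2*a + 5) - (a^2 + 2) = -a^4 + a^3 - 4*a^2 - 2*a + 3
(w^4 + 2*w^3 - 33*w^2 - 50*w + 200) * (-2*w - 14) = -2*w^5 - 18*w^4 + 38*w^3 + 562*w^2 + 300*w - 2800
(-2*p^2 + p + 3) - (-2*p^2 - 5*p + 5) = 6*p - 2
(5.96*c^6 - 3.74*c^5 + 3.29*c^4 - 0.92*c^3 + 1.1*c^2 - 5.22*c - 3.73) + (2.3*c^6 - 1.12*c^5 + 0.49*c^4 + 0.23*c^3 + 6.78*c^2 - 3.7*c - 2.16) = 8.26*c^6 - 4.86*c^5 + 3.78*c^4 - 0.69*c^3 + 7.88*c^2 - 8.92*c - 5.89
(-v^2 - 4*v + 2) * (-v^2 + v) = v^4 + 3*v^3 - 6*v^2 + 2*v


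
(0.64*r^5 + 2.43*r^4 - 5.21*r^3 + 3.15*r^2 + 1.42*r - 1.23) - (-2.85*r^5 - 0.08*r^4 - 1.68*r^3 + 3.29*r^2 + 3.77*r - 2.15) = 3.49*r^5 + 2.51*r^4 - 3.53*r^3 - 0.14*r^2 - 2.35*r + 0.92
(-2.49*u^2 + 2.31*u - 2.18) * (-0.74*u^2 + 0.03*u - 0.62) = 1.8426*u^4 - 1.7841*u^3 + 3.2263*u^2 - 1.4976*u + 1.3516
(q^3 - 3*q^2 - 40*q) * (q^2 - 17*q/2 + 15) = q^5 - 23*q^4/2 + q^3/2 + 295*q^2 - 600*q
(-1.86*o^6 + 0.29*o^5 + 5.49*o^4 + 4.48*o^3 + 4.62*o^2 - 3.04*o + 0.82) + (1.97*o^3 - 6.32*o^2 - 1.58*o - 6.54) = -1.86*o^6 + 0.29*o^5 + 5.49*o^4 + 6.45*o^3 - 1.7*o^2 - 4.62*o - 5.72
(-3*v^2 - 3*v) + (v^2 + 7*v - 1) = -2*v^2 + 4*v - 1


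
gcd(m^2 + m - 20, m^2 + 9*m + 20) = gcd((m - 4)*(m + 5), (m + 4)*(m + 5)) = m + 5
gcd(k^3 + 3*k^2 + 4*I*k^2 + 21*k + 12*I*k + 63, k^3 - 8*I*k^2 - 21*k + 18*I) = k - 3*I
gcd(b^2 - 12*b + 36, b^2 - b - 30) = b - 6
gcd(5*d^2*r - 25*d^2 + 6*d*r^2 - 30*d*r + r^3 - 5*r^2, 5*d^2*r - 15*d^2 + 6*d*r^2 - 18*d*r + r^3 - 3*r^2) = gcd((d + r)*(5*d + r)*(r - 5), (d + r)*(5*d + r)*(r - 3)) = 5*d^2 + 6*d*r + r^2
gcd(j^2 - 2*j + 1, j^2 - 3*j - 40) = 1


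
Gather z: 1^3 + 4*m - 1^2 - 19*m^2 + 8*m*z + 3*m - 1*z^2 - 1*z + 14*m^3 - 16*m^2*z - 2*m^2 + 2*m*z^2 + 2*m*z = 14*m^3 - 21*m^2 + 7*m + z^2*(2*m - 1) + z*(-16*m^2 + 10*m - 1)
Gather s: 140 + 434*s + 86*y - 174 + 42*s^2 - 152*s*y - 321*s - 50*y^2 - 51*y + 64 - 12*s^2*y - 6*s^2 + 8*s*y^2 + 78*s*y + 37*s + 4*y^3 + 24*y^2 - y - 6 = s^2*(36 - 12*y) + s*(8*y^2 - 74*y + 150) + 4*y^3 - 26*y^2 + 34*y + 24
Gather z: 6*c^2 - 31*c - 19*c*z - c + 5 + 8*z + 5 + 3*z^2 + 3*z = 6*c^2 - 32*c + 3*z^2 + z*(11 - 19*c) + 10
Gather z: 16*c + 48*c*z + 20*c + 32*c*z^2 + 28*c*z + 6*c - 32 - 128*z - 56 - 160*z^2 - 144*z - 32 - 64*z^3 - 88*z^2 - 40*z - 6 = 42*c - 64*z^3 + z^2*(32*c - 248) + z*(76*c - 312) - 126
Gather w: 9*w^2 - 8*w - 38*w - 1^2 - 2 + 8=9*w^2 - 46*w + 5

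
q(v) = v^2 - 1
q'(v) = 2*v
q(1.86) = 2.46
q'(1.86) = 3.72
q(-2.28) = 4.20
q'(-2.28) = -4.56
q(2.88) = 7.29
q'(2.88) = 5.76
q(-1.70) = 1.89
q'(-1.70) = -3.40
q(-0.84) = -0.29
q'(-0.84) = -1.68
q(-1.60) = 1.56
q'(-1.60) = -3.20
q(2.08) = 3.33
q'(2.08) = 4.16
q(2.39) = 4.71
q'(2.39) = 4.78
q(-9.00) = 80.00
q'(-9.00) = -18.00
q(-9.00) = 80.00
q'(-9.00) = -18.00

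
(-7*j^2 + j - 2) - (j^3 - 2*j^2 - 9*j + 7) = -j^3 - 5*j^2 + 10*j - 9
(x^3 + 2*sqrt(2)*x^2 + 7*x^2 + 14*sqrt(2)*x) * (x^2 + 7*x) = x^5 + 2*sqrt(2)*x^4 + 14*x^4 + 28*sqrt(2)*x^3 + 49*x^3 + 98*sqrt(2)*x^2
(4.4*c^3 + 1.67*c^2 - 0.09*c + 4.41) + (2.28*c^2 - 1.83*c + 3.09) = 4.4*c^3 + 3.95*c^2 - 1.92*c + 7.5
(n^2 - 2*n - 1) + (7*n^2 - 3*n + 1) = 8*n^2 - 5*n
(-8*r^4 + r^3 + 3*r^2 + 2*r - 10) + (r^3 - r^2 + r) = -8*r^4 + 2*r^3 + 2*r^2 + 3*r - 10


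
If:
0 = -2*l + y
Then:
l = y/2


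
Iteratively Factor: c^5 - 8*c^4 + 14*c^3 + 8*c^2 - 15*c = (c - 1)*(c^4 - 7*c^3 + 7*c^2 + 15*c) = c*(c - 1)*(c^3 - 7*c^2 + 7*c + 15) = c*(c - 3)*(c - 1)*(c^2 - 4*c - 5) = c*(c - 5)*(c - 3)*(c - 1)*(c + 1)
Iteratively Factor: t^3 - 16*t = (t)*(t^2 - 16) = t*(t - 4)*(t + 4)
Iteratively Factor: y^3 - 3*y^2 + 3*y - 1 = (y - 1)*(y^2 - 2*y + 1) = (y - 1)^2*(y - 1)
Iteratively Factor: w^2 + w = (w)*(w + 1)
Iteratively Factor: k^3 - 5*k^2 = (k)*(k^2 - 5*k) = k^2*(k - 5)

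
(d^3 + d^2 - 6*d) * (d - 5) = d^4 - 4*d^3 - 11*d^2 + 30*d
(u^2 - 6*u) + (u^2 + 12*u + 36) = 2*u^2 + 6*u + 36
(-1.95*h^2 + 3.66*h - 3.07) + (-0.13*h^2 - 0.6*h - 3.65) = -2.08*h^2 + 3.06*h - 6.72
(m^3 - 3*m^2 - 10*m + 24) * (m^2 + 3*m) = m^5 - 19*m^3 - 6*m^2 + 72*m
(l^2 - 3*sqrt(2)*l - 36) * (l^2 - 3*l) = l^4 - 3*sqrt(2)*l^3 - 3*l^3 - 36*l^2 + 9*sqrt(2)*l^2 + 108*l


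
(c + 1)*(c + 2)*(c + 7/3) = c^3 + 16*c^2/3 + 9*c + 14/3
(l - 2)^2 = l^2 - 4*l + 4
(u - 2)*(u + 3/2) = u^2 - u/2 - 3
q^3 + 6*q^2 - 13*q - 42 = (q - 3)*(q + 2)*(q + 7)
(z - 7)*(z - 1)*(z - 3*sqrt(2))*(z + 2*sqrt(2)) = z^4 - 8*z^3 - sqrt(2)*z^3 - 5*z^2 + 8*sqrt(2)*z^2 - 7*sqrt(2)*z + 96*z - 84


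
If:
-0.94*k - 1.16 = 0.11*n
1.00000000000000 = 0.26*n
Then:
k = -1.68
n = 3.85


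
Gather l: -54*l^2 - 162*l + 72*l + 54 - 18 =-54*l^2 - 90*l + 36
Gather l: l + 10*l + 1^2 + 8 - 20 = 11*l - 11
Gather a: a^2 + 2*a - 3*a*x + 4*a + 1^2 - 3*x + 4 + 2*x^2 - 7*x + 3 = a^2 + a*(6 - 3*x) + 2*x^2 - 10*x + 8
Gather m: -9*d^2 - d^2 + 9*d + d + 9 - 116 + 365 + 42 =-10*d^2 + 10*d + 300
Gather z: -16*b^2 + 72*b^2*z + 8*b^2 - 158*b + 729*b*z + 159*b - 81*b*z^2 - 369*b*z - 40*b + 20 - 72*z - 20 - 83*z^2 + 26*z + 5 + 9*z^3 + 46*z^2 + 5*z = -8*b^2 - 39*b + 9*z^3 + z^2*(-81*b - 37) + z*(72*b^2 + 360*b - 41) + 5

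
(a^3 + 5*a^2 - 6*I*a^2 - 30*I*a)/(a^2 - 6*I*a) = a + 5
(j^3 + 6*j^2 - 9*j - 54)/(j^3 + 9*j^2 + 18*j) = (j - 3)/j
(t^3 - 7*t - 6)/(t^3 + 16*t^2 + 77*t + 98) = (t^2 - 2*t - 3)/(t^2 + 14*t + 49)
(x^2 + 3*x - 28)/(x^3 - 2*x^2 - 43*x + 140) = 1/(x - 5)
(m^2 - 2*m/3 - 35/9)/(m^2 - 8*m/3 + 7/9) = (3*m + 5)/(3*m - 1)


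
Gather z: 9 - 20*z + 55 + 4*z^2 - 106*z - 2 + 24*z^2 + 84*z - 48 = 28*z^2 - 42*z + 14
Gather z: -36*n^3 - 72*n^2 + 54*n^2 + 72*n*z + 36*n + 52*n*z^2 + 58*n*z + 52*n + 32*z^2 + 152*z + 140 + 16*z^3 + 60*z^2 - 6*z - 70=-36*n^3 - 18*n^2 + 88*n + 16*z^3 + z^2*(52*n + 92) + z*(130*n + 146) + 70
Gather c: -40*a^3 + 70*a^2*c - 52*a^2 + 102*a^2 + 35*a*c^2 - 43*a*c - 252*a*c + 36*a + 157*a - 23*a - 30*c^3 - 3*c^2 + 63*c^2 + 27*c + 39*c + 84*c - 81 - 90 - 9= -40*a^3 + 50*a^2 + 170*a - 30*c^3 + c^2*(35*a + 60) + c*(70*a^2 - 295*a + 150) - 180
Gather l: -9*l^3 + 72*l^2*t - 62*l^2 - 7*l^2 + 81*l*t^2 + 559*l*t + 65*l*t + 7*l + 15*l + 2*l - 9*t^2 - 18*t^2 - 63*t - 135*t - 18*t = -9*l^3 + l^2*(72*t - 69) + l*(81*t^2 + 624*t + 24) - 27*t^2 - 216*t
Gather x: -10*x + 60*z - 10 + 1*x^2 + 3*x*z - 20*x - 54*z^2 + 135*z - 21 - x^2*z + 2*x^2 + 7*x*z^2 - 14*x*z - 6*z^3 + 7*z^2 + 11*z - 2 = x^2*(3 - z) + x*(7*z^2 - 11*z - 30) - 6*z^3 - 47*z^2 + 206*z - 33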